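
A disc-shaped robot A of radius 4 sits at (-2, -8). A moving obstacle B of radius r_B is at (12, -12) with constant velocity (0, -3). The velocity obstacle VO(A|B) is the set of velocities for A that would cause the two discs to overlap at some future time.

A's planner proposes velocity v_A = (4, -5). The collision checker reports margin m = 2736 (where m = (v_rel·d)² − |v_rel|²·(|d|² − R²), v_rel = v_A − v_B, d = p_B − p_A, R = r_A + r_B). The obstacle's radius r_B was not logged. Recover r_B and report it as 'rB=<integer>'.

m = 2736
d = (14, -4);  v_rel = (4, -2),  |v_rel|² = 20
v_rel×d = (4)·(-4) − (-2)·(14) = 12
since m = R²·20 − 12²:  R² = (144 + 2736) / 20 = 144
R = √144 = 12  ⇒  r_B = 12 − 4 = 8

rB=8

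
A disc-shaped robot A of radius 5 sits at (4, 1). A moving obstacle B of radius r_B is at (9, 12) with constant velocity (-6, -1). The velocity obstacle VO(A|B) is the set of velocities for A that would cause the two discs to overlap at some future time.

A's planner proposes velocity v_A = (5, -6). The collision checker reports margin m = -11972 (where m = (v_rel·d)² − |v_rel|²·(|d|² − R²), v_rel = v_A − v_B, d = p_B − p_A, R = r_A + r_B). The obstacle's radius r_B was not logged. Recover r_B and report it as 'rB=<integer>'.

m = -11972
d = (5, 11);  v_rel = (11, -5),  |v_rel|² = 146
v_rel×d = (11)·(11) − (-5)·(5) = 146
since m = R²·146 − 146²:  R² = (21316 + -11972) / 146 = 64
R = √64 = 8  ⇒  r_B = 8 − 5 = 3

rB=3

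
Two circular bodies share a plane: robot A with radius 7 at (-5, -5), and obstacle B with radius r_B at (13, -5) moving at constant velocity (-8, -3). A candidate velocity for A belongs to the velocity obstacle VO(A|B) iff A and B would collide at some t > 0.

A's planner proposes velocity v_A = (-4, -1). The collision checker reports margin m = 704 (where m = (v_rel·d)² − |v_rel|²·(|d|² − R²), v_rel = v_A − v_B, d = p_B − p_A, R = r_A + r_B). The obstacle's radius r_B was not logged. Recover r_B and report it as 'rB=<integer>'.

m = 704
d = (18, 0);  v_rel = (4, 2),  |v_rel|² = 20
v_rel×d = (4)·(0) − (2)·(18) = -36
since m = R²·20 − (-36)²:  R² = (1296 + 704) / 20 = 100
R = √100 = 10  ⇒  r_B = 10 − 7 = 3

rB=3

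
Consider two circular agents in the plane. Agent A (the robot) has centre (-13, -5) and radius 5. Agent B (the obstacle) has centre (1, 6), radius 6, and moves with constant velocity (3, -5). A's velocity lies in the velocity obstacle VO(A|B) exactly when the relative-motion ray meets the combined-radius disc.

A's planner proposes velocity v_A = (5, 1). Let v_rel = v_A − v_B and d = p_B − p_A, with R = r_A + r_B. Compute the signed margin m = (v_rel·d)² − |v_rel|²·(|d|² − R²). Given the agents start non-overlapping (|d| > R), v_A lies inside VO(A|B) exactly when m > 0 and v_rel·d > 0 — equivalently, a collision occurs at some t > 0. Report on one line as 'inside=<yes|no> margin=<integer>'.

d = (14, 11),  |d|² = 317;  R = 5+6 = 11,  c = 317−11² = 196
v_rel = (2, 6),  |v_rel|² = 40;  v_rel·d = (2)·(14) + (6)·(11) = 94
40·t² − 188·t + 196 = 0  ⇒  m = 94² − 40·196 = 996
m = 996 > 0,  v_rel·d = 94 > 0  ⇒  inside

inside=yes margin=996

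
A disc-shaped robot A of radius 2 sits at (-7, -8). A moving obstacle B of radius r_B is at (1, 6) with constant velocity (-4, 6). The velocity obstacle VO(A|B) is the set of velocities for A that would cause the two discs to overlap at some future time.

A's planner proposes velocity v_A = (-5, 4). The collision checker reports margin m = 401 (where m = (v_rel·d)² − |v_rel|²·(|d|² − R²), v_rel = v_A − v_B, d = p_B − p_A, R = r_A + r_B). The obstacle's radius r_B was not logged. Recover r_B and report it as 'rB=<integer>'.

m = 401
d = (8, 14);  v_rel = (-1, -2),  |v_rel|² = 5
v_rel×d = (-1)·(14) − (-2)·(8) = 2
since m = R²·5 − 2²:  R² = (4 + 401) / 5 = 81
R = √81 = 9  ⇒  r_B = 9 − 2 = 7

rB=7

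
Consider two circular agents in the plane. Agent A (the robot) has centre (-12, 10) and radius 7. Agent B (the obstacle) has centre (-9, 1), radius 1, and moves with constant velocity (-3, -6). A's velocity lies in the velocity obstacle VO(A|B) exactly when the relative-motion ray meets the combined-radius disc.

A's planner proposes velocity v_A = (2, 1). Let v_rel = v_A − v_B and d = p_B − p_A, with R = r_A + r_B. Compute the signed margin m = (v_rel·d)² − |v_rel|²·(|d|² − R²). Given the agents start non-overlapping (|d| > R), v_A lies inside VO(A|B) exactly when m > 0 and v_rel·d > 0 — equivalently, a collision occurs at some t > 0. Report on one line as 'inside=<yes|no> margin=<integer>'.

d = (3, -9),  |d|² = 90;  R = 7+1 = 8,  c = 90−8² = 26
v_rel = (5, 7),  |v_rel|² = 74;  v_rel·d = (5)·(3) + (7)·(-9) = -48
74·t² + 96·t + 26 = 0  ⇒  m = (-48)² − 74·26 = 380
m = 380 > 0,  v_rel·d = -48 < 0  ⇒  outside

inside=no margin=380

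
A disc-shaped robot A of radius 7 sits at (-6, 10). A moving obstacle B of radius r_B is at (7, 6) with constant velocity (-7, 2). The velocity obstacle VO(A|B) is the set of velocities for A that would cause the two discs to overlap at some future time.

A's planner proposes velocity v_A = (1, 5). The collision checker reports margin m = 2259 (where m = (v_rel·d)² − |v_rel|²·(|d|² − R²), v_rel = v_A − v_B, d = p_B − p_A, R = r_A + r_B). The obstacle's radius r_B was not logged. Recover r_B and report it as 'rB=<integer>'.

m = 2259
d = (13, -4);  v_rel = (8, 3),  |v_rel|² = 73
v_rel×d = (8)·(-4) − (3)·(13) = -71
since m = R²·73 − (-71)²:  R² = (5041 + 2259) / 73 = 100
R = √100 = 10  ⇒  r_B = 10 − 7 = 3

rB=3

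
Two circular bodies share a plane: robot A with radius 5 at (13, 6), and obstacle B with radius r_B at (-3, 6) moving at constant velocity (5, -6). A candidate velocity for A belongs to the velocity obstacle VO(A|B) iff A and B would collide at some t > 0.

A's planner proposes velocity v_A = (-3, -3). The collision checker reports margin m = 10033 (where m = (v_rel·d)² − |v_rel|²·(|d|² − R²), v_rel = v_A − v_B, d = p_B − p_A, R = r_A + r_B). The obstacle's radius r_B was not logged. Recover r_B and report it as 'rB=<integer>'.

m = 10033
d = (-16, 0);  v_rel = (-8, 3),  |v_rel|² = 73
v_rel×d = (-8)·(0) − (3)·(-16) = 48
since m = R²·73 − 48²:  R² = (2304 + 10033) / 73 = 169
R = √169 = 13  ⇒  r_B = 13 − 5 = 8

rB=8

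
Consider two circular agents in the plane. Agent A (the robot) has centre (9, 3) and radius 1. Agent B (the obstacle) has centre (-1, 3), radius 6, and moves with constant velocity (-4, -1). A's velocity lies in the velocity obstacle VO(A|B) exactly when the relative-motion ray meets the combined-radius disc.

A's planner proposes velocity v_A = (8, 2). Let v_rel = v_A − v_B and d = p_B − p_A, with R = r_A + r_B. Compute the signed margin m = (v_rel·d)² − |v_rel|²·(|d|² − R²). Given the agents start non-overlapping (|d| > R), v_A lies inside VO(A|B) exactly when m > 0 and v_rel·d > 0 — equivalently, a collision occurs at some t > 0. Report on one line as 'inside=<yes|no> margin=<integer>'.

d = (-10, 0),  |d|² = 100;  R = 1+6 = 7,  c = 100−7² = 51
v_rel = (12, 3),  |v_rel|² = 153;  v_rel·d = (12)·(-10) + (3)·(0) = -120
153·t² + 240·t + 51 = 0  ⇒  m = (-120)² − 153·51 = 6597
m = 6597 > 0,  v_rel·d = -120 < 0  ⇒  outside

inside=no margin=6597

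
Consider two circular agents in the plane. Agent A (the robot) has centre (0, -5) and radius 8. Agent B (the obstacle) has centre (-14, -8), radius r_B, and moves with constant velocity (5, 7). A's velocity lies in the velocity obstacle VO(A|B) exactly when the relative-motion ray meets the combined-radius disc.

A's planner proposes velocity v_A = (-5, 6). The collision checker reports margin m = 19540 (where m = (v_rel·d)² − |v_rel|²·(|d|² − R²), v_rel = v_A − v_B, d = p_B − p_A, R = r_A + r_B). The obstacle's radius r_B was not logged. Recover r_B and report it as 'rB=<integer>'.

m = 19540
d = (-14, -3);  v_rel = (-10, -1),  |v_rel|² = 101
v_rel×d = (-10)·(-3) − (-1)·(-14) = 16
since m = R²·101 − 16²:  R² = (256 + 19540) / 101 = 196
R = √196 = 14  ⇒  r_B = 14 − 8 = 6

rB=6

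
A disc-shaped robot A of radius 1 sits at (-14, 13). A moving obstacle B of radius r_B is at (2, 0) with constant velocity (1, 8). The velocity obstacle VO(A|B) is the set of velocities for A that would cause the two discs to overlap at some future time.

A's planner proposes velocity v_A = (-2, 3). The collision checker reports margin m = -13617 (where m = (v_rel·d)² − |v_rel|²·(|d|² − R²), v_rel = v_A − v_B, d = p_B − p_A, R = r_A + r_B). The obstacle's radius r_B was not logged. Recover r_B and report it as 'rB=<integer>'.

m = -13617
d = (16, -13);  v_rel = (-3, -5),  |v_rel|² = 34
v_rel×d = (-3)·(-13) − (-5)·(16) = 119
since m = R²·34 − 119²:  R² = (14161 + -13617) / 34 = 16
R = √16 = 4  ⇒  r_B = 4 − 1 = 3

rB=3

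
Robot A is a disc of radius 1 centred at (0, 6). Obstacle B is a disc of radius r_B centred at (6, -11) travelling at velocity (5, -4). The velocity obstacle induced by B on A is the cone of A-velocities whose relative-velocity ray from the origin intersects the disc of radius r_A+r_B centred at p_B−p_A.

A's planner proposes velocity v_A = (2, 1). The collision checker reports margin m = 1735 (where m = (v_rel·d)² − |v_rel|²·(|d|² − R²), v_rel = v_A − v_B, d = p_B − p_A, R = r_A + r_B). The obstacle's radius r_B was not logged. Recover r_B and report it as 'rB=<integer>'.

m = 1735
d = (6, -17);  v_rel = (-3, 5),  |v_rel|² = 34
v_rel×d = (-3)·(-17) − (5)·(6) = 21
since m = R²·34 − 21²:  R² = (441 + 1735) / 34 = 64
R = √64 = 8  ⇒  r_B = 8 − 1 = 7

rB=7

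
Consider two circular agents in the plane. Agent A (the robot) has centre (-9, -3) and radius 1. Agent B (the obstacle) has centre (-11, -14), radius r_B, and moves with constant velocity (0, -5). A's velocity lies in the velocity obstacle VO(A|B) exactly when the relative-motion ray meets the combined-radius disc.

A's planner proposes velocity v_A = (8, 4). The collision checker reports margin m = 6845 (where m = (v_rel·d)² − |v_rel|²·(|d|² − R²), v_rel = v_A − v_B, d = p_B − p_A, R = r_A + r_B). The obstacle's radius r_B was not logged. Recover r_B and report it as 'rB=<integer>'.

m = 6845
d = (-2, -11);  v_rel = (8, 9),  |v_rel|² = 145
v_rel×d = (8)·(-11) − (9)·(-2) = -70
since m = R²·145 − (-70)²:  R² = (4900 + 6845) / 145 = 81
R = √81 = 9  ⇒  r_B = 9 − 1 = 8

rB=8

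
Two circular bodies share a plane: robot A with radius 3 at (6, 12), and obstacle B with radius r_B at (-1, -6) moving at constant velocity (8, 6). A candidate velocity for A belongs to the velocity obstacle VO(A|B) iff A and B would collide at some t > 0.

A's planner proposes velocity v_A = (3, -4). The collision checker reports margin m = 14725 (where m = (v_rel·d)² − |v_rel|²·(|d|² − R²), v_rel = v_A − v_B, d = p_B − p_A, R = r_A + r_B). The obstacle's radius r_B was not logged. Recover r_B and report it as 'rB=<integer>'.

m = 14725
d = (-7, -18);  v_rel = (-5, -10),  |v_rel|² = 125
v_rel×d = (-5)·(-18) − (-10)·(-7) = 20
since m = R²·125 − 20²:  R² = (400 + 14725) / 125 = 121
R = √121 = 11  ⇒  r_B = 11 − 3 = 8

rB=8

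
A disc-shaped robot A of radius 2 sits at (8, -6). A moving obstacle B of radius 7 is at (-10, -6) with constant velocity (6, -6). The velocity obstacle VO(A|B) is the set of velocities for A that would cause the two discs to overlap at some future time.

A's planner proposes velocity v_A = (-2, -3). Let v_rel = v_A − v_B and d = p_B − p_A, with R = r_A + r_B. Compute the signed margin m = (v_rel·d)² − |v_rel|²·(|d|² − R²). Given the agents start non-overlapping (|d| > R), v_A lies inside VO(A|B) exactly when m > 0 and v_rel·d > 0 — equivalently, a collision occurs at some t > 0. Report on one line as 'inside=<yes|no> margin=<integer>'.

d = (-18, 0),  |d|² = 324;  R = 2+7 = 9,  c = 324−9² = 243
v_rel = (-8, 3),  |v_rel|² = 73;  v_rel·d = (-8)·(-18) + (3)·(0) = 144
73·t² − 288·t + 243 = 0  ⇒  m = 144² − 73·243 = 2997
m = 2997 > 0,  v_rel·d = 144 > 0  ⇒  inside

inside=yes margin=2997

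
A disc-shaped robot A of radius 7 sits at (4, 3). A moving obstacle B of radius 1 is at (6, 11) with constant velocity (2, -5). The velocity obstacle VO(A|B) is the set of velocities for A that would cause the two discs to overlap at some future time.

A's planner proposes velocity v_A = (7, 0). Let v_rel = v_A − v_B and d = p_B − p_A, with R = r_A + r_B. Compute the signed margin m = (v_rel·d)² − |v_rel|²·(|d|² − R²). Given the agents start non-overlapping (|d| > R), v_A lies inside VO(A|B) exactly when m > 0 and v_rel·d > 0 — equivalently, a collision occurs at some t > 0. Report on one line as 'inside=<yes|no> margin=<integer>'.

d = (2, 8),  |d|² = 68;  R = 7+1 = 8,  c = 68−8² = 4
v_rel = (5, 5),  |v_rel|² = 50;  v_rel·d = (5)·(2) + (5)·(8) = 50
50·t² − 100·t + 4 = 0  ⇒  m = 50² − 50·4 = 2300
m = 2300 > 0,  v_rel·d = 50 > 0  ⇒  inside

inside=yes margin=2300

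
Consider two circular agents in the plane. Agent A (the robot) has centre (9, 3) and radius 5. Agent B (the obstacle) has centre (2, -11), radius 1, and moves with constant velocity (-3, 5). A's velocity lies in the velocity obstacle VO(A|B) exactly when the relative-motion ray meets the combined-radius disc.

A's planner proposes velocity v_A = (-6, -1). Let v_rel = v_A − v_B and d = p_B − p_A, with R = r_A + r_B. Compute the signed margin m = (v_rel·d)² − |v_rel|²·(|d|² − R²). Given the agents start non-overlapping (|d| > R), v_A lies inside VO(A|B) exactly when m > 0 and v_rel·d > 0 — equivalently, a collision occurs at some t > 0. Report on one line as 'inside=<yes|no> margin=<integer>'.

d = (-7, -14),  |d|² = 245;  R = 5+1 = 6,  c = 245−6² = 209
v_rel = (-3, -6),  |v_rel|² = 45;  v_rel·d = (-3)·(-7) + (-6)·(-14) = 105
45·t² − 210·t + 209 = 0  ⇒  m = 105² − 45·209 = 1620
m = 1620 > 0,  v_rel·d = 105 > 0  ⇒  inside

inside=yes margin=1620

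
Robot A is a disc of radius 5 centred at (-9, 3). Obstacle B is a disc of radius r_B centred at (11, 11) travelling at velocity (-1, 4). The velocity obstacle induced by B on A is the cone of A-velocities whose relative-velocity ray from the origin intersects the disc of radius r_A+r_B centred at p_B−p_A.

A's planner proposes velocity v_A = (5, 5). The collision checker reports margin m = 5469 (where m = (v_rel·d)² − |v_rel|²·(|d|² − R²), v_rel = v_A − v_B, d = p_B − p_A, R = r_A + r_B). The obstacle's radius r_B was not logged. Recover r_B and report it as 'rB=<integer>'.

m = 5469
d = (20, 8);  v_rel = (6, 1),  |v_rel|² = 37
v_rel×d = (6)·(8) − (1)·(20) = 28
since m = R²·37 − 28²:  R² = (784 + 5469) / 37 = 169
R = √169 = 13  ⇒  r_B = 13 − 5 = 8

rB=8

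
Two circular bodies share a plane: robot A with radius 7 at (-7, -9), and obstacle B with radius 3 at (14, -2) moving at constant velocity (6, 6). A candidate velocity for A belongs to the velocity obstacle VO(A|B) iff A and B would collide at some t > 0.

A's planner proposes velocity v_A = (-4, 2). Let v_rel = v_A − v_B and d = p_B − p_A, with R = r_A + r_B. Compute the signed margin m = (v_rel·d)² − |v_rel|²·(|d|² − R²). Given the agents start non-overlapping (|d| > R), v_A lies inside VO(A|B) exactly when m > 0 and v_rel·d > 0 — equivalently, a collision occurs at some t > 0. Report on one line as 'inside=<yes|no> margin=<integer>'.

d = (21, 7),  |d|² = 490;  R = 7+3 = 10,  c = 490−10² = 390
v_rel = (-10, -4),  |v_rel|² = 116;  v_rel·d = (-10)·(21) + (-4)·(7) = -238
116·t² + 476·t + 390 = 0  ⇒  m = (-238)² − 116·390 = 11404
m = 11404 > 0,  v_rel·d = -238 < 0  ⇒  outside

inside=no margin=11404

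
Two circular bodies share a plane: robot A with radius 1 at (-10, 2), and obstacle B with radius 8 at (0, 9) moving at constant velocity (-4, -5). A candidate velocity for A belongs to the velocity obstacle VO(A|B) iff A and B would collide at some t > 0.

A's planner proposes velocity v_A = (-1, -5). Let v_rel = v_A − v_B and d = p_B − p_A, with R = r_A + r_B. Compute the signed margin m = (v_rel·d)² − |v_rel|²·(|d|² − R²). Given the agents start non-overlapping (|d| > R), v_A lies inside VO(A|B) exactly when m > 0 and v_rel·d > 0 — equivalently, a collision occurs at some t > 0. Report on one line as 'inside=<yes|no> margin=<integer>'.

d = (10, 7),  |d|² = 149;  R = 1+8 = 9,  c = 149−9² = 68
v_rel = (3, 0),  |v_rel|² = 9;  v_rel·d = (3)·(10) + (0)·(7) = 30
9·t² − 60·t + 68 = 0  ⇒  m = 30² − 9·68 = 288
m = 288 > 0,  v_rel·d = 30 > 0  ⇒  inside

inside=yes margin=288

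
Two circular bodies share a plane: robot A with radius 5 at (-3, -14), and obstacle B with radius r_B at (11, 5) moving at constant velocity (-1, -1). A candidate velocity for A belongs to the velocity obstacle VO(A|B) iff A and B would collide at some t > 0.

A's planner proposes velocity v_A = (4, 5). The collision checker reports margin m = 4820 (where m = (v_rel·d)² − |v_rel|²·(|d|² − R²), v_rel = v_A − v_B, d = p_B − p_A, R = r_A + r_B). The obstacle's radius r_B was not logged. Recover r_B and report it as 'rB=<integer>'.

m = 4820
d = (14, 19);  v_rel = (5, 6),  |v_rel|² = 61
v_rel×d = (5)·(19) − (6)·(14) = 11
since m = R²·61 − 11²:  R² = (121 + 4820) / 61 = 81
R = √81 = 9  ⇒  r_B = 9 − 5 = 4

rB=4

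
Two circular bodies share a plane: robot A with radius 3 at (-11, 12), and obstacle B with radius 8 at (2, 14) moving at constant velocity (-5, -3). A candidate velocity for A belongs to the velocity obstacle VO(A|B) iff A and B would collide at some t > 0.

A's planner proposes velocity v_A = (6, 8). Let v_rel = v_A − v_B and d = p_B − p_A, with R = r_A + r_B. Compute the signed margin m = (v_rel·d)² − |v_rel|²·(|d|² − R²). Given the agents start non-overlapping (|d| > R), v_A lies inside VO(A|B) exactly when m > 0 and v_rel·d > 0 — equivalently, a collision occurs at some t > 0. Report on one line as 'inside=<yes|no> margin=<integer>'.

d = (13, 2),  |d|² = 173;  R = 3+8 = 11,  c = 173−11² = 52
v_rel = (11, 11),  |v_rel|² = 242;  v_rel·d = (11)·(13) + (11)·(2) = 165
242·t² − 330·t + 52 = 0  ⇒  m = 165² − 242·52 = 14641
m = 14641 > 0,  v_rel·d = 165 > 0  ⇒  inside

inside=yes margin=14641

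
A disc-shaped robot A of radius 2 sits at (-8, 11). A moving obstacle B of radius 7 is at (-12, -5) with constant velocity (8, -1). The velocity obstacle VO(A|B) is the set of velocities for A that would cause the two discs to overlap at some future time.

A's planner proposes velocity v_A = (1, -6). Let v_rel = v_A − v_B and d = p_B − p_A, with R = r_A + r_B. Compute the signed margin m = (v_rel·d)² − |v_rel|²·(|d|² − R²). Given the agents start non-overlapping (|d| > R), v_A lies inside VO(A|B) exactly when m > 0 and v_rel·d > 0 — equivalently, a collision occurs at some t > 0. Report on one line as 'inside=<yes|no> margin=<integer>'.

d = (-4, -16),  |d|² = 272;  R = 2+7 = 9,  c = 272−9² = 191
v_rel = (-7, -5),  |v_rel|² = 74;  v_rel·d = (-7)·(-4) + (-5)·(-16) = 108
74·t² − 216·t + 191 = 0  ⇒  m = 108² − 74·191 = -2470
m = -2470 < 0,  v_rel·d = 108 > 0  ⇒  outside

inside=no margin=-2470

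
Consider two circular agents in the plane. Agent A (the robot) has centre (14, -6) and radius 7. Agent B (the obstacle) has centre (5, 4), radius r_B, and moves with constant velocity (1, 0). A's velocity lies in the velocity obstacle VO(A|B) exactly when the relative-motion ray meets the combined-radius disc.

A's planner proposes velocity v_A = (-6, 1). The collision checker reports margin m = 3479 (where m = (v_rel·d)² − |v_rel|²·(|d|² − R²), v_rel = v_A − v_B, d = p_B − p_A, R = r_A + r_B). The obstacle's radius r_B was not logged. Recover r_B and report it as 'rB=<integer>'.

m = 3479
d = (-9, 10);  v_rel = (-7, 1),  |v_rel|² = 50
v_rel×d = (-7)·(10) − (1)·(-9) = -61
since m = R²·50 − (-61)²:  R² = (3721 + 3479) / 50 = 144
R = √144 = 12  ⇒  r_B = 12 − 7 = 5

rB=5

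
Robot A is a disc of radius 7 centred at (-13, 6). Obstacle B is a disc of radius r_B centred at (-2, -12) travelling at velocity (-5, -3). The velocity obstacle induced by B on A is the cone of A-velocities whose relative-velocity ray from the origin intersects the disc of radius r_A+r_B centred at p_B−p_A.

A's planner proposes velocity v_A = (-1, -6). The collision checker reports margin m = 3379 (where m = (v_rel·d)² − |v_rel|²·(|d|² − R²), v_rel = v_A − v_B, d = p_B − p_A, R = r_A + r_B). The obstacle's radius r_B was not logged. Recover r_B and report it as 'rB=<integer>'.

m = 3379
d = (11, -18);  v_rel = (4, -3),  |v_rel|² = 25
v_rel×d = (4)·(-18) − (-3)·(11) = -39
since m = R²·25 − (-39)²:  R² = (1521 + 3379) / 25 = 196
R = √196 = 14  ⇒  r_B = 14 − 7 = 7

rB=7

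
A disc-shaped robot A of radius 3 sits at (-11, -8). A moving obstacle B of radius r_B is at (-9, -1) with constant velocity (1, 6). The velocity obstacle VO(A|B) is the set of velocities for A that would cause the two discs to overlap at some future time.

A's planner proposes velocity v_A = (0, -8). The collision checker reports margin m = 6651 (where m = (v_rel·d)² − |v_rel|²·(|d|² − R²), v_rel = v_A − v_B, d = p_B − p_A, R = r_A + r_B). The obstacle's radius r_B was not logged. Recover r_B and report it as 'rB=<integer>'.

m = 6651
d = (2, 7);  v_rel = (-1, -14),  |v_rel|² = 197
v_rel×d = (-1)·(7) − (-14)·(2) = 21
since m = R²·197 − 21²:  R² = (441 + 6651) / 197 = 36
R = √36 = 6  ⇒  r_B = 6 − 3 = 3

rB=3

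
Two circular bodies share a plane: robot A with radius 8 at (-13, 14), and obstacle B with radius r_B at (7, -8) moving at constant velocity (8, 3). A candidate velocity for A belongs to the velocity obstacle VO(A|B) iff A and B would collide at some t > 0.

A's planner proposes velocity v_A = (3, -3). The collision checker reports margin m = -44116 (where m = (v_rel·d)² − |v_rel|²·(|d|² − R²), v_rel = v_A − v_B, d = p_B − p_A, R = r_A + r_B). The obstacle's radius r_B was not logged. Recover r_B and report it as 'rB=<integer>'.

m = -44116
d = (20, -22);  v_rel = (-5, -6),  |v_rel|² = 61
v_rel×d = (-5)·(-22) − (-6)·(20) = 230
since m = R²·61 − 230²:  R² = (52900 + -44116) / 61 = 144
R = √144 = 12  ⇒  r_B = 12 − 8 = 4

rB=4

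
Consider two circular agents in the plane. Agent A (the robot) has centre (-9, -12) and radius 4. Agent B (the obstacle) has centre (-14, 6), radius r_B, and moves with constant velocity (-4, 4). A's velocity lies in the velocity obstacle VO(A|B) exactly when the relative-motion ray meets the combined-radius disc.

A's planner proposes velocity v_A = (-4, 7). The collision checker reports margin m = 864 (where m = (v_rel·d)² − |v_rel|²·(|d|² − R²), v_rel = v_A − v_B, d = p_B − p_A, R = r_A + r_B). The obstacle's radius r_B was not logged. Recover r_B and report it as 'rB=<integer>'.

m = 864
d = (-5, 18);  v_rel = (0, 3),  |v_rel|² = 9
v_rel×d = (0)·(18) − (3)·(-5) = 15
since m = R²·9 − 15²:  R² = (225 + 864) / 9 = 121
R = √121 = 11  ⇒  r_B = 11 − 4 = 7

rB=7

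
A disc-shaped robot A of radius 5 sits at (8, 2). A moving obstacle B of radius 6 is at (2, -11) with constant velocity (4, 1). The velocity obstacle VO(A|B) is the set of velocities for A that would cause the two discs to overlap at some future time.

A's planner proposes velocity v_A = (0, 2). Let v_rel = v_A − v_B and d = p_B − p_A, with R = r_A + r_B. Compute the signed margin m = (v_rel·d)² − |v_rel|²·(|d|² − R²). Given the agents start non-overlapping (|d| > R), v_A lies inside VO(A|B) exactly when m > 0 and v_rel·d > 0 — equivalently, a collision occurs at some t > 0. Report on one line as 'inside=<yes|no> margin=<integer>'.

d = (-6, -13),  |d|² = 205;  R = 5+6 = 11,  c = 205−11² = 84
v_rel = (-4, 1),  |v_rel|² = 17;  v_rel·d = (-4)·(-6) + (1)·(-13) = 11
17·t² − 22·t + 84 = 0  ⇒  m = 11² − 17·84 = -1307
m = -1307 < 0,  v_rel·d = 11 > 0  ⇒  outside

inside=no margin=-1307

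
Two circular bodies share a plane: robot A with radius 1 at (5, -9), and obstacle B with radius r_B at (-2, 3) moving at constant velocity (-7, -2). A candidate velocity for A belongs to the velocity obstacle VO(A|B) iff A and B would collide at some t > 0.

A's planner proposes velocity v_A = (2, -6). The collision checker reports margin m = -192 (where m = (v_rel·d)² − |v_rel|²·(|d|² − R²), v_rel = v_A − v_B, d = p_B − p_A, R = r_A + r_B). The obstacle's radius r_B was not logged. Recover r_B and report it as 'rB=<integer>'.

m = -192
d = (-7, 12);  v_rel = (9, -4),  |v_rel|² = 97
v_rel×d = (9)·(12) − (-4)·(-7) = 80
since m = R²·97 − 80²:  R² = (6400 + -192) / 97 = 64
R = √64 = 8  ⇒  r_B = 8 − 1 = 7

rB=7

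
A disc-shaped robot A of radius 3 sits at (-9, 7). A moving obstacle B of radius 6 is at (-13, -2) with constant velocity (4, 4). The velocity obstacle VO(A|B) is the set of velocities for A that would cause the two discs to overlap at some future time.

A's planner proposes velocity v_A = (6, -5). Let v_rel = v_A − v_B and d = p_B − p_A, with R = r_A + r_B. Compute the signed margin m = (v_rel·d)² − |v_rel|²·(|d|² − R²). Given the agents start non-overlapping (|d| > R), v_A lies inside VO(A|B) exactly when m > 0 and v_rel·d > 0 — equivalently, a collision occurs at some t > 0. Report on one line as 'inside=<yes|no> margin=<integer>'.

d = (-4, -9),  |d|² = 97;  R = 3+6 = 9,  c = 97−9² = 16
v_rel = (2, -9),  |v_rel|² = 85;  v_rel·d = (2)·(-4) + (-9)·(-9) = 73
85·t² − 146·t + 16 = 0  ⇒  m = 73² − 85·16 = 3969
m = 3969 > 0,  v_rel·d = 73 > 0  ⇒  inside

inside=yes margin=3969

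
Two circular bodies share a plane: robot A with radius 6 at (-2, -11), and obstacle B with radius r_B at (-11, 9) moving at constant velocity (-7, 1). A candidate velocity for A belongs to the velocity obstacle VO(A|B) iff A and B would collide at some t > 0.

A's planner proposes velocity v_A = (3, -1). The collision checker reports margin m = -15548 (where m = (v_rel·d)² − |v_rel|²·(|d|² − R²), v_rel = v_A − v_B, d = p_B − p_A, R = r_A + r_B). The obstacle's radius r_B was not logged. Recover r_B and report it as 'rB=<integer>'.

m = -15548
d = (-9, 20);  v_rel = (10, -2),  |v_rel|² = 104
v_rel×d = (10)·(20) − (-2)·(-9) = 182
since m = R²·104 − 182²:  R² = (33124 + -15548) / 104 = 169
R = √169 = 13  ⇒  r_B = 13 − 6 = 7

rB=7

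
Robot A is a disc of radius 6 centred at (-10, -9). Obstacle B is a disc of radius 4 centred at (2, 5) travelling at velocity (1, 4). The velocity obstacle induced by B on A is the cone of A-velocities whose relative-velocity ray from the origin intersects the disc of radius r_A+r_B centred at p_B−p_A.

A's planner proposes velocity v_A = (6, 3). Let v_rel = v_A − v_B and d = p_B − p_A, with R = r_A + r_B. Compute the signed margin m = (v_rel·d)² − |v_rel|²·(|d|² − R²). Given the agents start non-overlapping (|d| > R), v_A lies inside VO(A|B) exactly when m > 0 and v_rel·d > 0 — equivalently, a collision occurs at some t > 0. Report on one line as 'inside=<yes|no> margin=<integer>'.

d = (12, 14),  |d|² = 340;  R = 6+4 = 10,  c = 340−10² = 240
v_rel = (5, -1),  |v_rel|² = 26;  v_rel·d = (5)·(12) + (-1)·(14) = 46
26·t² − 92·t + 240 = 0  ⇒  m = 46² − 26·240 = -4124
m = -4124 < 0,  v_rel·d = 46 > 0  ⇒  outside

inside=no margin=-4124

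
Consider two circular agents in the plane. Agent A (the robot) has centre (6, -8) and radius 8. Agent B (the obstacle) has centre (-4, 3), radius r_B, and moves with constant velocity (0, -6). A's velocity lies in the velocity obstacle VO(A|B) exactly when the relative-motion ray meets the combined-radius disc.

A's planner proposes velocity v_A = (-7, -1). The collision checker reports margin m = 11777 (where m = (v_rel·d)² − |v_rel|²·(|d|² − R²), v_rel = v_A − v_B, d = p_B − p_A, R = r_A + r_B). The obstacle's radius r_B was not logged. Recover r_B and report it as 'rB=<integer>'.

m = 11777
d = (-10, 11);  v_rel = (-7, 5),  |v_rel|² = 74
v_rel×d = (-7)·(11) − (5)·(-10) = -27
since m = R²·74 − (-27)²:  R² = (729 + 11777) / 74 = 169
R = √169 = 13  ⇒  r_B = 13 − 8 = 5

rB=5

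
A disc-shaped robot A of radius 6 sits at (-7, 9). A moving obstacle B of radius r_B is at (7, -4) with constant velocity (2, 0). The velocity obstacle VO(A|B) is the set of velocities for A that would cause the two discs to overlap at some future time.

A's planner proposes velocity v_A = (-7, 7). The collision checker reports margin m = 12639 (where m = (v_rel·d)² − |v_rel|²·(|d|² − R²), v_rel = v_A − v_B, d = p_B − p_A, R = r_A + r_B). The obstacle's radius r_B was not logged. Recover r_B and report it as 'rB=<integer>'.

m = 12639
d = (14, -13);  v_rel = (-9, 7),  |v_rel|² = 130
v_rel×d = (-9)·(-13) − (7)·(14) = 19
since m = R²·130 − 19²:  R² = (361 + 12639) / 130 = 100
R = √100 = 10  ⇒  r_B = 10 − 6 = 4

rB=4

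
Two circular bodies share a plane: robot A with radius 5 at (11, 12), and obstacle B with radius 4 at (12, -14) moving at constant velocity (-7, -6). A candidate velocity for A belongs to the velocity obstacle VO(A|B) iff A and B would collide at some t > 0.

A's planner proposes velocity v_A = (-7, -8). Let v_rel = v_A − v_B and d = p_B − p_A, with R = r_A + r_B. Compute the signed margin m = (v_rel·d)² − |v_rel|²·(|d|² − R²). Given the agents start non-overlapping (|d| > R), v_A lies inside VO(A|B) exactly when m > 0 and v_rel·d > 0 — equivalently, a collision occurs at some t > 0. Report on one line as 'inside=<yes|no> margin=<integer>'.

d = (1, -26),  |d|² = 677;  R = 5+4 = 9,  c = 677−9² = 596
v_rel = (0, -2),  |v_rel|² = 4;  v_rel·d = (0)·(1) + (-2)·(-26) = 52
4·t² − 104·t + 596 = 0  ⇒  m = 52² − 4·596 = 320
m = 320 > 0,  v_rel·d = 52 > 0  ⇒  inside

inside=yes margin=320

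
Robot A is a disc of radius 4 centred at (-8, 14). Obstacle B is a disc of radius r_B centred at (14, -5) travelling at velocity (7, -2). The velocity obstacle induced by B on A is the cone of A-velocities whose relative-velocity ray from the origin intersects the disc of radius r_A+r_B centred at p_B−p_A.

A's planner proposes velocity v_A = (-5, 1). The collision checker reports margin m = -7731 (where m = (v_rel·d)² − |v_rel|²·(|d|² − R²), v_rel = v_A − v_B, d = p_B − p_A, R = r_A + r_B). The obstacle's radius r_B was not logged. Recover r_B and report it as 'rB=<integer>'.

m = -7731
d = (22, -19);  v_rel = (-12, 3),  |v_rel|² = 153
v_rel×d = (-12)·(-19) − (3)·(22) = 162
since m = R²·153 − 162²:  R² = (26244 + -7731) / 153 = 121
R = √121 = 11  ⇒  r_B = 11 − 4 = 7

rB=7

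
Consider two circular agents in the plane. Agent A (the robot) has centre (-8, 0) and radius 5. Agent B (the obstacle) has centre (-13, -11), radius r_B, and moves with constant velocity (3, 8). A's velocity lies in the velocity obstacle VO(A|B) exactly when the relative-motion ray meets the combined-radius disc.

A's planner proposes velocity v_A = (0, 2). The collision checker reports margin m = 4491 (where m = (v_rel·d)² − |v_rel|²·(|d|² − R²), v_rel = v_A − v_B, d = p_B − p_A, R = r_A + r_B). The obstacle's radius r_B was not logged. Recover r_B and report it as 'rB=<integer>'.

m = 4491
d = (-5, -11);  v_rel = (-3, -6),  |v_rel|² = 45
v_rel×d = (-3)·(-11) − (-6)·(-5) = 3
since m = R²·45 − 3²:  R² = (9 + 4491) / 45 = 100
R = √100 = 10  ⇒  r_B = 10 − 5 = 5

rB=5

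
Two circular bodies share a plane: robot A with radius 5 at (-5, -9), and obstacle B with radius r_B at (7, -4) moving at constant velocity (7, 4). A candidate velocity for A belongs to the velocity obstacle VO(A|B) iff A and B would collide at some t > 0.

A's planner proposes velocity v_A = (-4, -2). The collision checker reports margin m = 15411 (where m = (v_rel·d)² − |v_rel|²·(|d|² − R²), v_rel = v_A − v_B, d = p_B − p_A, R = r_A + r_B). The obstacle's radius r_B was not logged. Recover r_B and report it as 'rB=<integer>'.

m = 15411
d = (12, 5);  v_rel = (-11, -6),  |v_rel|² = 157
v_rel×d = (-11)·(5) − (-6)·(12) = 17
since m = R²·157 − 17²:  R² = (289 + 15411) / 157 = 100
R = √100 = 10  ⇒  r_B = 10 − 5 = 5

rB=5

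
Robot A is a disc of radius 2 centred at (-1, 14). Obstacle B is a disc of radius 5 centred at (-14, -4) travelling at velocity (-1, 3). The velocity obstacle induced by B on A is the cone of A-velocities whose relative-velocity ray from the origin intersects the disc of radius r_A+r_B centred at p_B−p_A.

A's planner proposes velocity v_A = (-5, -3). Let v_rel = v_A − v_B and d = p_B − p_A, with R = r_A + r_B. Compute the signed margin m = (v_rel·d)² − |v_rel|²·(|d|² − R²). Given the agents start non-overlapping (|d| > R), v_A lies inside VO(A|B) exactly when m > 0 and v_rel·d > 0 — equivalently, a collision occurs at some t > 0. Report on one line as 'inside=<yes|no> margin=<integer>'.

d = (-13, -18),  |d|² = 493;  R = 2+5 = 7,  c = 493−7² = 444
v_rel = (-4, -6),  |v_rel|² = 52;  v_rel·d = (-4)·(-13) + (-6)·(-18) = 160
52·t² − 320·t + 444 = 0  ⇒  m = 160² − 52·444 = 2512
m = 2512 > 0,  v_rel·d = 160 > 0  ⇒  inside

inside=yes margin=2512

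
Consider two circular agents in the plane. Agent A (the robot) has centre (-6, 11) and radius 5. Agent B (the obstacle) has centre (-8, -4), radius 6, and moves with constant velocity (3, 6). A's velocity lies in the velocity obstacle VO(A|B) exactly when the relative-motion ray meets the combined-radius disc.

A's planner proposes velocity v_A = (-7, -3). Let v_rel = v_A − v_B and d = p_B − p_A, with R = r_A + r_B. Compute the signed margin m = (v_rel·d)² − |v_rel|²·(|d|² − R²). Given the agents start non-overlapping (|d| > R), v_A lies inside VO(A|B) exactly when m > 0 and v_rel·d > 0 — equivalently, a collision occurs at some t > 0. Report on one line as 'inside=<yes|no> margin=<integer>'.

d = (-2, -15),  |d|² = 229;  R = 5+6 = 11,  c = 229−11² = 108
v_rel = (-10, -9),  |v_rel|² = 181;  v_rel·d = (-10)·(-2) + (-9)·(-15) = 155
181·t² − 310·t + 108 = 0  ⇒  m = 155² − 181·108 = 4477
m = 4477 > 0,  v_rel·d = 155 > 0  ⇒  inside

inside=yes margin=4477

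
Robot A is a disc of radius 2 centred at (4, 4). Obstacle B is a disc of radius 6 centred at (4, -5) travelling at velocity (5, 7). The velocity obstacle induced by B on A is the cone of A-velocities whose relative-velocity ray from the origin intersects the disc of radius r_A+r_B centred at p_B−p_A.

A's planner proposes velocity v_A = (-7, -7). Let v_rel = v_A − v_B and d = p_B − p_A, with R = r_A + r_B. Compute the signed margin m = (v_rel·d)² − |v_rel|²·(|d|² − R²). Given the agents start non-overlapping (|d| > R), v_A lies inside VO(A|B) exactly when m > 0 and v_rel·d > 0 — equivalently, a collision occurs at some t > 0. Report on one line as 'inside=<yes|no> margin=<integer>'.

d = (0, -9),  |d|² = 81;  R = 2+6 = 8,  c = 81−8² = 17
v_rel = (-12, -14),  |v_rel|² = 340;  v_rel·d = (-12)·(0) + (-14)·(-9) = 126
340·t² − 252·t + 17 = 0  ⇒  m = 126² − 340·17 = 10096
m = 10096 > 0,  v_rel·d = 126 > 0  ⇒  inside

inside=yes margin=10096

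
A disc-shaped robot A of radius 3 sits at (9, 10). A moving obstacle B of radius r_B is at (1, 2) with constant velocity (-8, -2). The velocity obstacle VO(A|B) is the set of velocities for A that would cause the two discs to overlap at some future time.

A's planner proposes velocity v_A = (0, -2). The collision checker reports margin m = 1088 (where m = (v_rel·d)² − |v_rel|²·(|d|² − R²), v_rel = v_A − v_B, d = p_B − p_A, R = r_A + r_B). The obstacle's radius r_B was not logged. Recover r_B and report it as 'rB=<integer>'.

m = 1088
d = (-8, -8);  v_rel = (8, 0),  |v_rel|² = 64
v_rel×d = (8)·(-8) − (0)·(-8) = -64
since m = R²·64 − (-64)²:  R² = (4096 + 1088) / 64 = 81
R = √81 = 9  ⇒  r_B = 9 − 3 = 6

rB=6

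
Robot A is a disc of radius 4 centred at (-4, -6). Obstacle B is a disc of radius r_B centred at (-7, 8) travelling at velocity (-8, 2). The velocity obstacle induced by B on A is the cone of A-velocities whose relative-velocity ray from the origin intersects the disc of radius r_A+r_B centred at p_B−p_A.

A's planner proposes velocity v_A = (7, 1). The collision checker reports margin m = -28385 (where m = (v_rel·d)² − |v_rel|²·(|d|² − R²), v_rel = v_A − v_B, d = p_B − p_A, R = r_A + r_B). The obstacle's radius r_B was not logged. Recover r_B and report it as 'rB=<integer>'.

m = -28385
d = (-3, 14);  v_rel = (15, -1),  |v_rel|² = 226
v_rel×d = (15)·(14) − (-1)·(-3) = 207
since m = R²·226 − 207²:  R² = (42849 + -28385) / 226 = 64
R = √64 = 8  ⇒  r_B = 8 − 4 = 4

rB=4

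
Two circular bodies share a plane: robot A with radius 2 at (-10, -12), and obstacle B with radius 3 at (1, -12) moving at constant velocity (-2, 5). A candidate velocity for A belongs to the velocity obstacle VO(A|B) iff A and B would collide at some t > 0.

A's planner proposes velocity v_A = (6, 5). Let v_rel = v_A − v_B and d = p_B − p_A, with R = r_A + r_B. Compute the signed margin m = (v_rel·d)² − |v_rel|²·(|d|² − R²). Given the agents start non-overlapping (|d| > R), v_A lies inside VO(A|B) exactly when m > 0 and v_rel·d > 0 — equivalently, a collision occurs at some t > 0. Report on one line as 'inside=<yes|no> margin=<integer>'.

d = (11, 0),  |d|² = 121;  R = 2+3 = 5,  c = 121−5² = 96
v_rel = (8, 0),  |v_rel|² = 64;  v_rel·d = (8)·(11) + (0)·(0) = 88
64·t² − 176·t + 96 = 0  ⇒  m = 88² − 64·96 = 1600
m = 1600 > 0,  v_rel·d = 88 > 0  ⇒  inside

inside=yes margin=1600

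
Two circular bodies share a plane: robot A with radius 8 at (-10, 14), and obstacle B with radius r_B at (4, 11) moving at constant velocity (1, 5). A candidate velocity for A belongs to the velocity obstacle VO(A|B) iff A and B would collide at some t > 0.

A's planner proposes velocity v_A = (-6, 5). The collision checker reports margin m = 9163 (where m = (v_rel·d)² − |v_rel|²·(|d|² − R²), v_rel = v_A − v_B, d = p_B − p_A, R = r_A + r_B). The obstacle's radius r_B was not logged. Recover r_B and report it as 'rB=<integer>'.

m = 9163
d = (14, -3);  v_rel = (-7, 0),  |v_rel|² = 49
v_rel×d = (-7)·(-3) − (0)·(14) = 21
since m = R²·49 − 21²:  R² = (441 + 9163) / 49 = 196
R = √196 = 14  ⇒  r_B = 14 − 8 = 6

rB=6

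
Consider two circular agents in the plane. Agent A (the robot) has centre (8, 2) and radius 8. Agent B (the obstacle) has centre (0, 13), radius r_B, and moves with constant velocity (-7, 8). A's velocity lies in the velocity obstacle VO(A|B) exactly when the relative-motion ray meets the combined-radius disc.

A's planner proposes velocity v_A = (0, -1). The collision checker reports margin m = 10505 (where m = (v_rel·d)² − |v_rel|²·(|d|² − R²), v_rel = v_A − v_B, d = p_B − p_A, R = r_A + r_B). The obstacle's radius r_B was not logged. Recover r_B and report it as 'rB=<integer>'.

m = 10505
d = (-8, 11);  v_rel = (7, -9),  |v_rel|² = 130
v_rel×d = (7)·(11) − (-9)·(-8) = 5
since m = R²·130 − 5²:  R² = (25 + 10505) / 130 = 81
R = √81 = 9  ⇒  r_B = 9 − 8 = 1

rB=1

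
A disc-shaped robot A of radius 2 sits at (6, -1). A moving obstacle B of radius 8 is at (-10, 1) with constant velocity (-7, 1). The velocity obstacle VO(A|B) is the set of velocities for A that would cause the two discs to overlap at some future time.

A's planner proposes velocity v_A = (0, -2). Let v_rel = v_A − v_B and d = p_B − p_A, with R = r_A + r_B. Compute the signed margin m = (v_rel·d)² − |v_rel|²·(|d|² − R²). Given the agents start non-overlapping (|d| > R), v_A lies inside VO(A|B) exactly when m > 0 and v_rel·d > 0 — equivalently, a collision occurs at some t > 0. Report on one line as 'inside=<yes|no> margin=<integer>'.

d = (-16, 2),  |d|² = 260;  R = 2+8 = 10,  c = 260−10² = 160
v_rel = (7, -3),  |v_rel|² = 58;  v_rel·d = (7)·(-16) + (-3)·(2) = -118
58·t² + 236·t + 160 = 0  ⇒  m = (-118)² − 58·160 = 4644
m = 4644 > 0,  v_rel·d = -118 < 0  ⇒  outside

inside=no margin=4644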